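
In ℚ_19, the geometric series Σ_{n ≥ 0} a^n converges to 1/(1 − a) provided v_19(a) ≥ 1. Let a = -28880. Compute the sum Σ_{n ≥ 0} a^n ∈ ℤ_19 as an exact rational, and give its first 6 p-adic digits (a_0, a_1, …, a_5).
Σ a^n = 1/(1 − a) = 1/28881;  first 6 digits = (1, 0, 15, 14, 15, 13)

v_19(a) = 2 ≥ 1, so the series converges in ℤ_19 to 1/(1 − a) = 1/(1 − (-28880)) = 1/28881. Expand this rational in ℤ_19: compute digits iteratively via d_i = x_i mod 19, x_{i+1} = (x_i − d_i)/19. The first 6 digits are (1, 0, 15, 14, 15, 13).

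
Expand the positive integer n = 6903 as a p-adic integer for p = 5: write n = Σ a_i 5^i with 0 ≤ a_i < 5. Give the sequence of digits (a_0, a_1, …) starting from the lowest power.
(a_0, a_1, …) = (3, 0, 1, 0, 1, 2)

Repeated division by 5 gives the digits low-to-high: 6903 = 3 + 1·5^2 + 1·5^4 + 2·5^5. Digit sequence: (3, 0, 1, 0, 1, 2).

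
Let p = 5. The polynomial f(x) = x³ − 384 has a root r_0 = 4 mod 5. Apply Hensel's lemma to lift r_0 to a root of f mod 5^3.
r_2 = 69 (mod 125)

Hensel: r_{i+1} = r_i − f(r_i)/f′(r_i) mod 5^{i+2}, where f′(x) = 3x². Iterate:
  r_0 = 4 (mod 5)
  r_1 = 19 (mod 25)
  r_2 = 69 (mod 125)
Final: r = 69 with f(r) ≡ 0 mod 5^3.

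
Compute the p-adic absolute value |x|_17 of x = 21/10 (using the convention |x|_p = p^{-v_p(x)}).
|21/10|_17 = 1

Step 1 — compute v_17(x) by factoring powers of 17 out of the numerator and denominator: v_17(21/10) = 0. Step 2 — apply |x|_p = p^{-v_p(x)} = 17^{0} = 1.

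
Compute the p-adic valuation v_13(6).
v_13(6) = 0

v_13(n) is the largest exponent k such that 13^k divides n. Factor out: 6 = 13^0 · 6. (Sign doesn't affect v_p.) So v_13(6) = 0.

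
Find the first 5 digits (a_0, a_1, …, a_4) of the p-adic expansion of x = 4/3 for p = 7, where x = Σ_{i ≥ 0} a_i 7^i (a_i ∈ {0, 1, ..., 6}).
(a_0, …, a_4) = (6, 4, 4, 4, 4)

v_7(4/3) = 0 (numerator and denominator both coprime to 7), so x ∈ ℤ_7^×. Compute digits iteratively via a_i = x_i mod 7, x_{i+1} = (x_i − a_i)/7, with x_0 = x:
  x_0 = 4/3;  a_0 = 6;  x_1 = (x_0 − 6)/7 = -2/3
  x_1 = -2/3;  a_1 = 4;  x_2 = (x_1 − 4)/7 = -2/3
  x_2 = -2/3;  a_2 = 4;  x_3 = (x_2 − 4)/7 = -2/3
  x_3 = -2/3;  a_3 = 4;  x_4 = (x_3 − 4)/7 = -2/3
  x_4 = -2/3;  a_4 = 4;  x_5 = (x_4 − 4)/7 = -2/3
Digits: (6, 4, 4, 4, 4).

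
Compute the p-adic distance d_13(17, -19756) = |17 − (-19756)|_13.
d_13(17, -19756) = 1/2197

Step 1 — x − y = 17 − (-19756) = 19773. Step 2 — v_13(19773) = 3 (factor: 19773 = (13^3 · 9); the sign does not affect v_p). Step 3 — |x − y|_13 = 13^{-3} = 1/2197.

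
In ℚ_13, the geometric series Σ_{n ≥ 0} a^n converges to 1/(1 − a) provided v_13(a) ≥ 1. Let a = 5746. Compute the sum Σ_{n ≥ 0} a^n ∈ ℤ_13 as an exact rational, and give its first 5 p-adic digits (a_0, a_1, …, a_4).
Σ a^n = 1/(1 − a) = -1/5745;  first 5 digits = (1, 0, 8, 2, 12)

v_13(a) = 2 ≥ 1, so the series converges in ℤ_13 to 1/(1 − a) = 1/(1 − 5746) = -1/5745. Expand this rational in ℤ_13: compute digits iteratively via d_i = x_i mod 13, x_{i+1} = (x_i − d_i)/13. The first 5 digits are (1, 0, 8, 2, 12).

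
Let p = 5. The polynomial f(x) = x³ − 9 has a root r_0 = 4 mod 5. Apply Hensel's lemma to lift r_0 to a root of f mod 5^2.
r_1 = 19 (mod 25)

Hensel: r_{i+1} = r_i − f(r_i)/f′(r_i) mod 5^{i+2}, where f′(x) = 3x². Iterate:
  r_0 = 4 (mod 5)
  r_1 = 19 (mod 25)
Final: r = 19 with f(r) ≡ 0 mod 5^2.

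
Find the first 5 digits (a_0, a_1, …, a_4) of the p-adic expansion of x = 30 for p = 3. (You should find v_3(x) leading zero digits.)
(a_0, …, a_4) = (0, 1, 0, 1, 0)

v_3(30) = 1, so a_0 = ... = a_0 = 0. Factor out: x = 3^1 · u with u = 10 a unit in ℤ_3. Expand u iteratively via a_{v+i} = u_i mod 3, u_{i+1} = (u_i − a_{v+i})/3:
  u_0 = 10;  a_1 = 1;  u_1 = (u_0 − 1)/3 = 3
  u_1 = 3;  a_2 = 0;  u_2 = (u_1 − 0)/3 = 1
  u_2 = 1;  a_3 = 1;  u_3 = (u_2 − 1)/3 = 0
  u_3 = 0;  a_4 = 0;  u_4 = (u_3 − 0)/3 = 0
Digits: (0, 1, 0, 1, 0).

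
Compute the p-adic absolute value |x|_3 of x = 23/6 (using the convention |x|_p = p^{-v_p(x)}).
|23/6|_3 = 3

Step 1 — compute v_3(x) by factoring powers of 3 out of the numerator and denominator: v_3(23/6) = -1. Step 2 — apply |x|_p = p^{-v_p(x)} = 3^{1} = 3.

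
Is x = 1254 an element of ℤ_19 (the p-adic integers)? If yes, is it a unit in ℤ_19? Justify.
x ∈ ℤ_19 but not a unit; v_19(x) = 1 > 0

ℤ_19 = {x ∈ ℚ_19 : v_19(x) ≥ 0} and ℤ_19^× = {x ∈ ℤ_19 : v_19(x) = 0}. Here v_19(1254) = v_19(num) − v_19(den) = 1; compare against these criteria.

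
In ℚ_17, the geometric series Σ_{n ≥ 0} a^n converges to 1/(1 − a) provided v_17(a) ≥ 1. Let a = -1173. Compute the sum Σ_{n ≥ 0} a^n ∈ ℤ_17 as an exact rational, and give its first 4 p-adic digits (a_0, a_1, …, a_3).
Σ a^n = 1/(1 − a) = 1/1174;  first 4 digits = (1, 16, 13, 6)

v_17(a) = 1 ≥ 1, so the series converges in ℤ_17 to 1/(1 − a) = 1/(1 − (-1173)) = 1/1174. Expand this rational in ℤ_17: compute digits iteratively via d_i = x_i mod 17, x_{i+1} = (x_i − d_i)/17. The first 4 digits are (1, 16, 13, 6).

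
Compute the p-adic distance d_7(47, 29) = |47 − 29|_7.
d_7(47, 29) = 1

Step 1 — x − y = 47 − 29 = 18. Step 2 — v_7(18) = 0 (factor: 18 = (7^0 · 18); the sign does not affect v_p). Step 3 — |x − y|_7 = 7^{0} = 1.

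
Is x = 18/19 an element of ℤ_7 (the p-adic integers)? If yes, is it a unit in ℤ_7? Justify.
x ∈ ℤ_7^× (unit); v_7(x) = 0

ℤ_7 = {x ∈ ℚ_7 : v_7(x) ≥ 0} and ℤ_7^× = {x ∈ ℤ_7 : v_7(x) = 0}. Here v_7(18/19) = v_7(num) − v_7(den) = 0; compare against these criteria.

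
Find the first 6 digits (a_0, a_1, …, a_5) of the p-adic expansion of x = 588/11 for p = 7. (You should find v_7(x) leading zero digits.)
(a_0, …, a_5) = (0, 0, 3, 1, 3, 4)

v_7(588/11) = 2, so a_0 = ... = a_1 = 0. Factor out: x = 7^2 · u with u = 12/11 a unit in ℤ_7. Expand u iteratively via a_{v+i} = u_i mod 7, u_{i+1} = (u_i − a_{v+i})/7:
  u_0 = 12/11;  a_2 = 3;  u_1 = (u_0 − 3)/7 = -3/11
  u_1 = -3/11;  a_3 = 1;  u_2 = (u_1 − 1)/7 = -2/11
  u_2 = -2/11;  a_4 = 3;  u_3 = (u_2 − 3)/7 = -5/11
  u_3 = -5/11;  a_5 = 4;  u_4 = (u_3 − 4)/7 = -7/11
Digits: (0, 0, 3, 1, 3, 4).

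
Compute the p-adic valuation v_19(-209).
v_19(-209) = 1

v_19(n) is the largest exponent k such that 19^k divides n. Factor out: -209 = -19^1 · 11. (Sign doesn't affect v_p.) So v_19(-209) = 1.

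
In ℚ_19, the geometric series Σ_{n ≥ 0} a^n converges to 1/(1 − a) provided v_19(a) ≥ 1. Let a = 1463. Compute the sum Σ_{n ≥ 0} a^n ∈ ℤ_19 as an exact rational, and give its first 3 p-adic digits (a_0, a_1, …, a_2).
Σ a^n = 1/(1 − a) = -1/1462;  first 3 digits = (1, 1, 5)

v_19(a) = 1 ≥ 1, so the series converges in ℤ_19 to 1/(1 − a) = 1/(1 − 1463) = -1/1462. Expand this rational in ℤ_19: compute digits iteratively via d_i = x_i mod 19, x_{i+1} = (x_i − d_i)/19. The first 3 digits are (1, 1, 5).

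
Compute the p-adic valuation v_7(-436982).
v_7(-436982) = 5

v_7(n) is the largest exponent k such that 7^k divides n. Factor out: -436982 = -7^5 · 26. (Sign doesn't affect v_p.) So v_7(-436982) = 5.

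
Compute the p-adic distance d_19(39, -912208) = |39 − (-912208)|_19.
d_19(39, -912208) = 1/130321

Step 1 — x − y = 39 − (-912208) = 912247. Step 2 — v_19(912247) = 4 (factor: 912247 = (19^4 · 7); the sign does not affect v_p). Step 3 — |x − y|_19 = 19^{-4} = 1/130321.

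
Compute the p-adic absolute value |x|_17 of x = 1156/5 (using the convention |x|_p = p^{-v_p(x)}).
|1156/5|_17 = 1/289

Step 1 — compute v_17(x) by factoring powers of 17 out of the numerator and denominator: v_17(1156/5) = 2. Step 2 — apply |x|_p = p^{-v_p(x)} = 17^{-2} = 1/289.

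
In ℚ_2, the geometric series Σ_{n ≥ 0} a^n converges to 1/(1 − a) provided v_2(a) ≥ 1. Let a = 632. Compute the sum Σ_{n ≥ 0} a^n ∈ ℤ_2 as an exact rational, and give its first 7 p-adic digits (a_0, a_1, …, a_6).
Σ a^n = 1/(1 − a) = -1/631;  first 7 digits = (1, 0, 0, 1, 1, 1, 0)

v_2(a) = 3 ≥ 1, so the series converges in ℤ_2 to 1/(1 − a) = 1/(1 − 632) = -1/631. Expand this rational in ℤ_2: compute digits iteratively via d_i = x_i mod 2, x_{i+1} = (x_i − d_i)/2. The first 7 digits are (1, 0, 0, 1, 1, 1, 0).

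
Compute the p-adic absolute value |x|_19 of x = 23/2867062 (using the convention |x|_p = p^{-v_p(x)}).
|23/2867062|_19 = 130321

Step 1 — compute v_19(x) by factoring powers of 19 out of the numerator and denominator: v_19(23/2867062) = -4. Step 2 — apply |x|_p = p^{-v_p(x)} = 19^{4} = 130321.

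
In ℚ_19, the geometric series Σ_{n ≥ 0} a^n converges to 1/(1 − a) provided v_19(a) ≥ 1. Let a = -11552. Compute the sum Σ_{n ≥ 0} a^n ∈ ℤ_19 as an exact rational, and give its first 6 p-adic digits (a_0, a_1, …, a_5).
Σ a^n = 1/(1 − a) = 1/11553;  first 6 digits = (1, 0, 6, 17, 16, 15)

v_19(a) = 2 ≥ 1, so the series converges in ℤ_19 to 1/(1 − a) = 1/(1 − (-11552)) = 1/11553. Expand this rational in ℤ_19: compute digits iteratively via d_i = x_i mod 19, x_{i+1} = (x_i − d_i)/19. The first 6 digits are (1, 0, 6, 17, 16, 15).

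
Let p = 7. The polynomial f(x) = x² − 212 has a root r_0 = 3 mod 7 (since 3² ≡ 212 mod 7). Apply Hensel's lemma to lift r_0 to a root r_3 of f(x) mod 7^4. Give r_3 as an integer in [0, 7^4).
r_3 = 1172 (mod 2401)

Hensel's recurrence: r_{i+1} = r_i − f(r_i)·(f′(r_i))^{-1} mod 7^{i+2}, with f′(x) = 2x. Iterate:
  r_0 = 3 (mod 7)
  r_1 = 45 (mod 49)
  r_2 = 143 (mod 343)
  r_3 = 1172 (mod 2401)
Final: r_3 = 1172, and one checks f(r_3) ≡ 0 mod 7^4.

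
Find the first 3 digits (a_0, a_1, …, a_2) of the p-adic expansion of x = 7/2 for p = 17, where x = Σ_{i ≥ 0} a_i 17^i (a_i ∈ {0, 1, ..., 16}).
(a_0, …, a_2) = (12, 8, 8)

v_17(7/2) = 0 (numerator and denominator both coprime to 17), so x ∈ ℤ_17^×. Compute digits iteratively via a_i = x_i mod 17, x_{i+1} = (x_i − a_i)/17, with x_0 = x:
  x_0 = 7/2;  a_0 = 12;  x_1 = (x_0 − 12)/17 = -1/2
  x_1 = -1/2;  a_1 = 8;  x_2 = (x_1 − 8)/17 = -1/2
  x_2 = -1/2;  a_2 = 8;  x_3 = (x_2 − 8)/17 = -1/2
Digits: (12, 8, 8).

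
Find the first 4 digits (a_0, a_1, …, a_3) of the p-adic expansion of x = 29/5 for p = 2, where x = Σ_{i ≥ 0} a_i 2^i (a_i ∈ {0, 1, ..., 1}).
(a_0, …, a_3) = (1, 0, 0, 1)

v_2(29/5) = 0 (numerator and denominator both coprime to 2), so x ∈ ℤ_2^×. Compute digits iteratively via a_i = x_i mod 2, x_{i+1} = (x_i − a_i)/2, with x_0 = x:
  x_0 = 29/5;  a_0 = 1;  x_1 = (x_0 − 1)/2 = 12/5
  x_1 = 12/5;  a_1 = 0;  x_2 = (x_1 − 0)/2 = 6/5
  x_2 = 6/5;  a_2 = 0;  x_3 = (x_2 − 0)/2 = 3/5
  x_3 = 3/5;  a_3 = 1;  x_4 = (x_3 − 1)/2 = -1/5
Digits: (1, 0, 0, 1).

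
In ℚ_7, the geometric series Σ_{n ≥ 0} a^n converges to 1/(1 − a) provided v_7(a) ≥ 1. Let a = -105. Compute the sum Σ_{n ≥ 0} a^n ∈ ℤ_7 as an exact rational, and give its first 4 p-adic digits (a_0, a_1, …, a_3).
Σ a^n = 1/(1 − a) = 1/106;  first 4 digits = (1, 6, 5, 2)

v_7(a) = 1 ≥ 1, so the series converges in ℤ_7 to 1/(1 − a) = 1/(1 − (-105)) = 1/106. Expand this rational in ℤ_7: compute digits iteratively via d_i = x_i mod 7, x_{i+1} = (x_i − d_i)/7. The first 4 digits are (1, 6, 5, 2).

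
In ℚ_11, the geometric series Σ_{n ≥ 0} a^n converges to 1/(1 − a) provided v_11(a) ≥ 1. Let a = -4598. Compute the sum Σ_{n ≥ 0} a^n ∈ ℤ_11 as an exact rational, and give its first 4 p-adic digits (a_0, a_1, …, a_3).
Σ a^n = 1/(1 − a) = 1/4599;  first 4 digits = (1, 0, 6, 7)

v_11(a) = 2 ≥ 1, so the series converges in ℤ_11 to 1/(1 − a) = 1/(1 − (-4598)) = 1/4599. Expand this rational in ℤ_11: compute digits iteratively via d_i = x_i mod 11, x_{i+1} = (x_i − d_i)/11. The first 4 digits are (1, 0, 6, 7).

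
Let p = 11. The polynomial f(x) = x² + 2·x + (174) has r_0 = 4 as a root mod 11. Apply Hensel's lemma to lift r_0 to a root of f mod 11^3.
r_2 = 323 (mod 1331)

Hensel: r_{i+1} = r_i − f(r_i)·(f′(r_i))^{-1} mod 11^{i+2}, f′(x) = 2x + 2. Iterate:
  r_0 = 4 (mod 11)
  r_1 = 81 (mod 121)
  r_2 = 323 (mod 1331)
Final: r = 323 satisfies f(r) ≡ 0 mod 11^3.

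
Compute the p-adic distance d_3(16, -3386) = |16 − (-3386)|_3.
d_3(16, -3386) = 1/243

Step 1 — x − y = 16 − (-3386) = 3402. Step 2 — v_3(3402) = 5 (factor: 3402 = (3^5 · 14); the sign does not affect v_p). Step 3 — |x − y|_3 = 3^{-5} = 1/243.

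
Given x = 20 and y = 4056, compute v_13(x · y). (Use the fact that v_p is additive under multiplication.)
v_13(81120) = 2

v_p(x) = 0 (factor: 20 = 13^0 · 20); v_p(y) = 2 (factor: 4056 = 13^2 · 24). Additivity: v_p(xy) = v_p(x) + v_p(y) = 0 + 2 = 2. (Direct check: xy = 81120 = 13^2 · (480).)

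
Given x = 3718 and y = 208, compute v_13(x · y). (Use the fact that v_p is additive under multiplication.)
v_13(773344) = 3

v_p(x) = 2 (factor: 3718 = 13^2 · 22); v_p(y) = 1 (factor: 208 = 13^1 · 16). Additivity: v_p(xy) = v_p(x) + v_p(y) = 2 + 1 = 3. (Direct check: xy = 773344 = 13^3 · (352).)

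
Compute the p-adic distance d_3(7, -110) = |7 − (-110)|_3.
d_3(7, -110) = 1/9

Step 1 — x − y = 7 − (-110) = 117. Step 2 — v_3(117) = 2 (factor: 117 = (3^2 · 13); the sign does not affect v_p). Step 3 — |x − y|_3 = 3^{-2} = 1/9.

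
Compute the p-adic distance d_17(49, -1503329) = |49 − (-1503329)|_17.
d_17(49, -1503329) = 1/83521

Step 1 — x − y = 49 − (-1503329) = 1503378. Step 2 — v_17(1503378) = 4 (factor: 1503378 = (17^4 · 18); the sign does not affect v_p). Step 3 — |x − y|_17 = 17^{-4} = 1/83521.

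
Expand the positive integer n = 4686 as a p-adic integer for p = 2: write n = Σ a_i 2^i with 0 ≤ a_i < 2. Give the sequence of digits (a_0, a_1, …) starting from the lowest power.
(a_0, a_1, …) = (0, 1, 1, 1, 0, 0, 1, 0, 0, 1, 0, 0, 1)

Repeated division by 2 gives the digits low-to-high: 4686 = 1·2^1 + 1·2^2 + 1·2^3 + 1·2^6 + 1·2^9 + 1·2^12. Digit sequence: (0, 1, 1, 1, 0, 0, 1, 0, 0, 1, 0, 0, 1).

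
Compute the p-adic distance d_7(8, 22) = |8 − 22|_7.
d_7(8, 22) = 1/7

Step 1 — x − y = 8 − 22 = -14. Step 2 — v_7(-14) = 1 (factor: -14 = −(7^1 · 2); the sign does not affect v_p). Step 3 — |x − y|_7 = 7^{-1} = 1/7.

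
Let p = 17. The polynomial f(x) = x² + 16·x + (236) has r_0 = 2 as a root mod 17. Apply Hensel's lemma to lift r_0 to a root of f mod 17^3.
r_2 = 2416 (mod 4913)

Hensel: r_{i+1} = r_i − f(r_i)·(f′(r_i))^{-1} mod 17^{i+2}, f′(x) = 2x + 16. Iterate:
  r_0 = 2 (mod 17)
  r_1 = 104 (mod 289)
  r_2 = 2416 (mod 4913)
Final: r = 2416 satisfies f(r) ≡ 0 mod 17^3.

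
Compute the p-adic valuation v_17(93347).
v_17(93347) = 3

v_17(n) is the largest exponent k such that 17^k divides n. Factor out: 93347 = 17^3 · 19. (Sign doesn't affect v_p.) So v_17(93347) = 3.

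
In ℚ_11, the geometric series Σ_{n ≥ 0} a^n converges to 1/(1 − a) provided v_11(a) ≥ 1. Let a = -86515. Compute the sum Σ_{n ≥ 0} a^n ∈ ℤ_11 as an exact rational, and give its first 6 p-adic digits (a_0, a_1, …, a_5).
Σ a^n = 1/(1 − a) = 1/86516;  first 6 digits = (1, 0, 0, 1, 5, 10)

v_11(a) = 3 ≥ 1, so the series converges in ℤ_11 to 1/(1 − a) = 1/(1 − (-86515)) = 1/86516. Expand this rational in ℤ_11: compute digits iteratively via d_i = x_i mod 11, x_{i+1} = (x_i − d_i)/11. The first 6 digits are (1, 0, 0, 1, 5, 10).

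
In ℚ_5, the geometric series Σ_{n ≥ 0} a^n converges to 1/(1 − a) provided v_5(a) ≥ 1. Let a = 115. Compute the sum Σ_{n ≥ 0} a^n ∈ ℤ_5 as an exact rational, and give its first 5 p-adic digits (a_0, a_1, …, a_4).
Σ a^n = 1/(1 − a) = -1/114;  first 5 digits = (1, 3, 3, 3, 0)

v_5(a) = 1 ≥ 1, so the series converges in ℤ_5 to 1/(1 − a) = 1/(1 − 115) = -1/114. Expand this rational in ℤ_5: compute digits iteratively via d_i = x_i mod 5, x_{i+1} = (x_i − d_i)/5. The first 5 digits are (1, 3, 3, 3, 0).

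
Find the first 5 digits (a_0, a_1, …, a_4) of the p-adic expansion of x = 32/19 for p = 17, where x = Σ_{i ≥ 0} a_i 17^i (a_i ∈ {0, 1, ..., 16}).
(a_0, …, a_4) = (16, 9, 3, 15, 0)

v_17(32/19) = 0 (numerator and denominator both coprime to 17), so x ∈ ℤ_17^×. Compute digits iteratively via a_i = x_i mod 17, x_{i+1} = (x_i − a_i)/17, with x_0 = x:
  x_0 = 32/19;  a_0 = 16;  x_1 = (x_0 − 16)/17 = -16/19
  x_1 = -16/19;  a_1 = 9;  x_2 = (x_1 − 9)/17 = -11/19
  x_2 = -11/19;  a_2 = 3;  x_3 = (x_2 − 3)/17 = -4/19
  x_3 = -4/19;  a_3 = 15;  x_4 = (x_3 − 15)/17 = -17/19
  x_4 = -17/19;  a_4 = 0;  x_5 = (x_4 − 0)/17 = -1/19
Digits: (16, 9, 3, 15, 0).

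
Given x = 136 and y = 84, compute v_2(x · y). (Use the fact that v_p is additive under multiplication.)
v_2(11424) = 5

v_p(x) = 3 (factor: 136 = 2^3 · 17); v_p(y) = 2 (factor: 84 = 2^2 · 21). Additivity: v_p(xy) = v_p(x) + v_p(y) = 3 + 2 = 5. (Direct check: xy = 11424 = 2^5 · (357).)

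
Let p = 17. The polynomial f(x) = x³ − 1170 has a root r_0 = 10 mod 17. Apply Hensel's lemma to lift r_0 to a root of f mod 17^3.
r_2 = 367 (mod 4913)

Hensel: r_{i+1} = r_i − f(r_i)/f′(r_i) mod 17^{i+2}, where f′(x) = 3x². Iterate:
  r_0 = 10 (mod 17)
  r_1 = 78 (mod 289)
  r_2 = 367 (mod 4913)
Final: r = 367 with f(r) ≡ 0 mod 17^3.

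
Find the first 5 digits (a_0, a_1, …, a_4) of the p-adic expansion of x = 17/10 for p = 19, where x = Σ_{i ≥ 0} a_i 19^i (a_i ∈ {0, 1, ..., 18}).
(a_0, …, a_4) = (15, 5, 13, 5, 13)

v_19(17/10) = 0 (numerator and denominator both coprime to 19), so x ∈ ℤ_19^×. Compute digits iteratively via a_i = x_i mod 19, x_{i+1} = (x_i − a_i)/19, with x_0 = x:
  x_0 = 17/10;  a_0 = 15;  x_1 = (x_0 − 15)/19 = -7/10
  x_1 = -7/10;  a_1 = 5;  x_2 = (x_1 − 5)/19 = -3/10
  x_2 = -3/10;  a_2 = 13;  x_3 = (x_2 − 13)/19 = -7/10
  x_3 = -7/10;  a_3 = 5;  x_4 = (x_3 − 5)/19 = -3/10
  x_4 = -3/10;  a_4 = 13;  x_5 = (x_4 − 13)/19 = -7/10
Digits: (15, 5, 13, 5, 13).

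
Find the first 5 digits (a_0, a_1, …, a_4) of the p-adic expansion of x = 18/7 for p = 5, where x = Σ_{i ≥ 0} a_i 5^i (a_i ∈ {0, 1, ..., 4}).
(a_0, …, a_4) = (4, 4, 2, 3, 0)

v_5(18/7) = 0 (numerator and denominator both coprime to 5), so x ∈ ℤ_5^×. Compute digits iteratively via a_i = x_i mod 5, x_{i+1} = (x_i − a_i)/5, with x_0 = x:
  x_0 = 18/7;  a_0 = 4;  x_1 = (x_0 − 4)/5 = -2/7
  x_1 = -2/7;  a_1 = 4;  x_2 = (x_1 − 4)/5 = -6/7
  x_2 = -6/7;  a_2 = 2;  x_3 = (x_2 − 2)/5 = -4/7
  x_3 = -4/7;  a_3 = 3;  x_4 = (x_3 − 3)/5 = -5/7
  x_4 = -5/7;  a_4 = 0;  x_5 = (x_4 − 0)/5 = -1/7
Digits: (4, 4, 2, 3, 0).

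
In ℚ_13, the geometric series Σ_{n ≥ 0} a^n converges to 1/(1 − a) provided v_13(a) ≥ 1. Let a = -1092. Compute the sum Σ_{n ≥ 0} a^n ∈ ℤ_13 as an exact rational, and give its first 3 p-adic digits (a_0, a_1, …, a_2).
Σ a^n = 1/(1 − a) = 1/1093;  first 3 digits = (1, 7, 3)

v_13(a) = 1 ≥ 1, so the series converges in ℤ_13 to 1/(1 − a) = 1/(1 − (-1092)) = 1/1093. Expand this rational in ℤ_13: compute digits iteratively via d_i = x_i mod 13, x_{i+1} = (x_i − d_i)/13. The first 3 digits are (1, 7, 3).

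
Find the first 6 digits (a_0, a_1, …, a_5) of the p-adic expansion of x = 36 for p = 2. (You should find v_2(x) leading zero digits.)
(a_0, …, a_5) = (0, 0, 1, 0, 0, 1)

v_2(36) = 2, so a_0 = ... = a_1 = 0. Factor out: x = 2^2 · u with u = 9 a unit in ℤ_2. Expand u iteratively via a_{v+i} = u_i mod 2, u_{i+1} = (u_i − a_{v+i})/2:
  u_0 = 9;  a_2 = 1;  u_1 = (u_0 − 1)/2 = 4
  u_1 = 4;  a_3 = 0;  u_2 = (u_1 − 0)/2 = 2
  u_2 = 2;  a_4 = 0;  u_3 = (u_2 − 0)/2 = 1
  u_3 = 1;  a_5 = 1;  u_4 = (u_3 − 1)/2 = 0
Digits: (0, 0, 1, 0, 0, 1).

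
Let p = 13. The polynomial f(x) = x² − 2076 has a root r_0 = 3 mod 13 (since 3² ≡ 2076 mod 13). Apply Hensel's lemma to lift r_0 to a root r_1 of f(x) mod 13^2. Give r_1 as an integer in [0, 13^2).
r_1 = 94 (mod 169)

Hensel's recurrence: r_{i+1} = r_i − f(r_i)·(f′(r_i))^{-1} mod 13^{i+2}, with f′(x) = 2x. Iterate:
  r_0 = 3 (mod 13)
  r_1 = 94 (mod 169)
Final: r_1 = 94, and one checks f(r_1) ≡ 0 mod 13^2.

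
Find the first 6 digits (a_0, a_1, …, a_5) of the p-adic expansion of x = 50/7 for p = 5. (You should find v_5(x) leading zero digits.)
(a_0, …, a_5) = (0, 0, 1, 2, 1, 4)

v_5(50/7) = 2, so a_0 = ... = a_1 = 0. Factor out: x = 5^2 · u with u = 2/7 a unit in ℤ_5. Expand u iteratively via a_{v+i} = u_i mod 5, u_{i+1} = (u_i − a_{v+i})/5:
  u_0 = 2/7;  a_2 = 1;  u_1 = (u_0 − 1)/5 = -1/7
  u_1 = -1/7;  a_3 = 2;  u_2 = (u_1 − 2)/5 = -3/7
  u_2 = -3/7;  a_4 = 1;  u_3 = (u_2 − 1)/5 = -2/7
  u_3 = -2/7;  a_5 = 4;  u_4 = (u_3 − 4)/5 = -6/7
Digits: (0, 0, 1, 2, 1, 4).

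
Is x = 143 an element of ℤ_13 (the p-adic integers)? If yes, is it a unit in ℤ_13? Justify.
x ∈ ℤ_13 but not a unit; v_13(x) = 1 > 0

ℤ_13 = {x ∈ ℚ_13 : v_13(x) ≥ 0} and ℤ_13^× = {x ∈ ℤ_13 : v_13(x) = 0}. Here v_13(143) = v_13(num) − v_13(den) = 1; compare against these criteria.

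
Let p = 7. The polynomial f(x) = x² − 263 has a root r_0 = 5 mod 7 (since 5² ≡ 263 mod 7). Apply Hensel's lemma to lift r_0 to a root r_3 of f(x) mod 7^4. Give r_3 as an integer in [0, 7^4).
r_3 = 901 (mod 2401)

Hensel's recurrence: r_{i+1} = r_i − f(r_i)·(f′(r_i))^{-1} mod 7^{i+2}, with f′(x) = 2x. Iterate:
  r_0 = 5 (mod 7)
  r_1 = 19 (mod 49)
  r_2 = 215 (mod 343)
  r_3 = 901 (mod 2401)
Final: r_3 = 901, and one checks f(r_3) ≡ 0 mod 7^4.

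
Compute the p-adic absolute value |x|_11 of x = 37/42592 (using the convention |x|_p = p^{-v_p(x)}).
|37/42592|_11 = 1331

Step 1 — compute v_11(x) by factoring powers of 11 out of the numerator and denominator: v_11(37/42592) = -3. Step 2 — apply |x|_p = p^{-v_p(x)} = 11^{3} = 1331.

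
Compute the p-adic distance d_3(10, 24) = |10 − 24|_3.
d_3(10, 24) = 1

Step 1 — x − y = 10 − 24 = -14. Step 2 — v_3(-14) = 0 (factor: -14 = −(3^0 · 14); the sign does not affect v_p). Step 3 — |x − y|_3 = 3^{0} = 1.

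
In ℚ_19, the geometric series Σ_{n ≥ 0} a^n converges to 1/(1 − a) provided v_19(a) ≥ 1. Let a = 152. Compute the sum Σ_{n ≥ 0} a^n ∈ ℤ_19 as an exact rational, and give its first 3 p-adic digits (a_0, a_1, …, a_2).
Σ a^n = 1/(1 − a) = -1/151;  first 3 digits = (1, 8, 7)

v_19(a) = 1 ≥ 1, so the series converges in ℤ_19 to 1/(1 − a) = 1/(1 − 152) = -1/151. Expand this rational in ℤ_19: compute digits iteratively via d_i = x_i mod 19, x_{i+1} = (x_i − d_i)/19. The first 3 digits are (1, 8, 7).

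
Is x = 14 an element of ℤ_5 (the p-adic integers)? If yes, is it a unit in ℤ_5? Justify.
x ∈ ℤ_5^× (unit); v_5(x) = 0

ℤ_5 = {x ∈ ℚ_5 : v_5(x) ≥ 0} and ℤ_5^× = {x ∈ ℤ_5 : v_5(x) = 0}. Here v_5(14) = v_5(num) − v_5(den) = 0; compare against these criteria.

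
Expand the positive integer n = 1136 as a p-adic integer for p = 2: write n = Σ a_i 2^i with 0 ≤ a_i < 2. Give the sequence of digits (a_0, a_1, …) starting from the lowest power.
(a_0, a_1, …) = (0, 0, 0, 0, 1, 1, 1, 0, 0, 0, 1)

Repeated division by 2 gives the digits low-to-high: 1136 = 1·2^4 + 1·2^5 + 1·2^6 + 1·2^10. Digit sequence: (0, 0, 0, 0, 1, 1, 1, 0, 0, 0, 1).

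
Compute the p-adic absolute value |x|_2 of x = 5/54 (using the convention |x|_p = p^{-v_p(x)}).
|5/54|_2 = 2

Step 1 — compute v_2(x) by factoring powers of 2 out of the numerator and denominator: v_2(5/54) = -1. Step 2 — apply |x|_p = p^{-v_p(x)} = 2^{1} = 2.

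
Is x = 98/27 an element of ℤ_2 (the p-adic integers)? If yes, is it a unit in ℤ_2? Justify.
x ∈ ℤ_2 but not a unit; v_2(x) = 1 > 0

ℤ_2 = {x ∈ ℚ_2 : v_2(x) ≥ 0} and ℤ_2^× = {x ∈ ℤ_2 : v_2(x) = 0}. Here v_2(98/27) = v_2(num) − v_2(den) = 1; compare against these criteria.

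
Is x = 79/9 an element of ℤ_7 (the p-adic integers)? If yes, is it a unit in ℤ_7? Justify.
x ∈ ℤ_7^× (unit); v_7(x) = 0

ℤ_7 = {x ∈ ℚ_7 : v_7(x) ≥ 0} and ℤ_7^× = {x ∈ ℤ_7 : v_7(x) = 0}. Here v_7(79/9) = v_7(num) − v_7(den) = 0; compare against these criteria.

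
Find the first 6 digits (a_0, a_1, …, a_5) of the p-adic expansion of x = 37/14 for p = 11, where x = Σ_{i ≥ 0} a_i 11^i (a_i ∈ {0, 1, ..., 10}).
(a_0, …, a_5) = (5, 10, 3, 2, 10, 3)

v_11(37/14) = 0 (numerator and denominator both coprime to 11), so x ∈ ℤ_11^×. Compute digits iteratively via a_i = x_i mod 11, x_{i+1} = (x_i − a_i)/11, with x_0 = x:
  x_0 = 37/14;  a_0 = 5;  x_1 = (x_0 − 5)/11 = -3/14
  x_1 = -3/14;  a_1 = 10;  x_2 = (x_1 − 10)/11 = -13/14
  x_2 = -13/14;  a_2 = 3;  x_3 = (x_2 − 3)/11 = -5/14
  x_3 = -5/14;  a_3 = 2;  x_4 = (x_3 − 2)/11 = -3/14
  x_4 = -3/14;  a_4 = 10;  x_5 = (x_4 − 10)/11 = -13/14
  x_5 = -13/14;  a_5 = 3;  x_6 = (x_5 − 3)/11 = -5/14
Digits: (5, 10, 3, 2, 10, 3).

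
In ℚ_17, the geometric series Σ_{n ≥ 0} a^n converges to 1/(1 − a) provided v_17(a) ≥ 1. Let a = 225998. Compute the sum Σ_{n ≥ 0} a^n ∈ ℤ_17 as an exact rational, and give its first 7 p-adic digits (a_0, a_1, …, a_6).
Σ a^n = 1/(1 − a) = -1/225997;  first 7 digits = (1, 0, 0, 12, 2, 0, 8)

v_17(a) = 3 ≥ 1, so the series converges in ℤ_17 to 1/(1 − a) = 1/(1 − 225998) = -1/225997. Expand this rational in ℤ_17: compute digits iteratively via d_i = x_i mod 17, x_{i+1} = (x_i − d_i)/17. The first 7 digits are (1, 0, 0, 12, 2, 0, 8).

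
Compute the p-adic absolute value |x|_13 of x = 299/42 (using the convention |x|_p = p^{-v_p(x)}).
|299/42|_13 = 1/13

Step 1 — compute v_13(x) by factoring powers of 13 out of the numerator and denominator: v_13(299/42) = 1. Step 2 — apply |x|_p = p^{-v_p(x)} = 13^{-1} = 1/13.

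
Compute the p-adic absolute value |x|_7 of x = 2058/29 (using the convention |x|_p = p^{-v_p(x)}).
|2058/29|_7 = 1/343

Step 1 — compute v_7(x) by factoring powers of 7 out of the numerator and denominator: v_7(2058/29) = 3. Step 2 — apply |x|_p = p^{-v_p(x)} = 7^{-3} = 1/343.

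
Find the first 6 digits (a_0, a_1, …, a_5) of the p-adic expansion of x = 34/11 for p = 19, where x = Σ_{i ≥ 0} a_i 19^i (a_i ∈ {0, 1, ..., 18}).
(a_0, …, a_5) = (10, 10, 15, 13, 1, 12)

v_19(34/11) = 0 (numerator and denominator both coprime to 19), so x ∈ ℤ_19^×. Compute digits iteratively via a_i = x_i mod 19, x_{i+1} = (x_i − a_i)/19, with x_0 = x:
  x_0 = 34/11;  a_0 = 10;  x_1 = (x_0 − 10)/19 = -4/11
  x_1 = -4/11;  a_1 = 10;  x_2 = (x_1 − 10)/19 = -6/11
  x_2 = -6/11;  a_2 = 15;  x_3 = (x_2 − 15)/19 = -9/11
  x_3 = -9/11;  a_3 = 13;  x_4 = (x_3 − 13)/19 = -8/11
  x_4 = -8/11;  a_4 = 1;  x_5 = (x_4 − 1)/19 = -1/11
  x_5 = -1/11;  a_5 = 12;  x_6 = (x_5 − 12)/19 = -7/11
Digits: (10, 10, 15, 13, 1, 12).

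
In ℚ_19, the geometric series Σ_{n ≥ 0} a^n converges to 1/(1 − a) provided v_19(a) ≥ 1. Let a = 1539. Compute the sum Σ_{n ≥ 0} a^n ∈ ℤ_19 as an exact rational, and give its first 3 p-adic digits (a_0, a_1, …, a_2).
Σ a^n = 1/(1 − a) = -1/1538;  first 3 digits = (1, 5, 10)

v_19(a) = 1 ≥ 1, so the series converges in ℤ_19 to 1/(1 − a) = 1/(1 − 1539) = -1/1538. Expand this rational in ℤ_19: compute digits iteratively via d_i = x_i mod 19, x_{i+1} = (x_i − d_i)/19. The first 3 digits are (1, 5, 10).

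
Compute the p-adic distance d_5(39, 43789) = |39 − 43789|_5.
d_5(39, 43789) = 1/3125

Step 1 — x − y = 39 − 43789 = -43750. Step 2 — v_5(-43750) = 5 (factor: -43750 = −(5^5 · 14); the sign does not affect v_p). Step 3 — |x − y|_5 = 5^{-5} = 1/3125.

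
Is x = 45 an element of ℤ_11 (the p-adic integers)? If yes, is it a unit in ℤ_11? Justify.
x ∈ ℤ_11^× (unit); v_11(x) = 0

ℤ_11 = {x ∈ ℚ_11 : v_11(x) ≥ 0} and ℤ_11^× = {x ∈ ℤ_11 : v_11(x) = 0}. Here v_11(45) = v_11(num) − v_11(den) = 0; compare against these criteria.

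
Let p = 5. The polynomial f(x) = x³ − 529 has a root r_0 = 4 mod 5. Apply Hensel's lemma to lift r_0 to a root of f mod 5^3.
r_2 = 109 (mod 125)

Hensel: r_{i+1} = r_i − f(r_i)/f′(r_i) mod 5^{i+2}, where f′(x) = 3x². Iterate:
  r_0 = 4 (mod 5)
  r_1 = 9 (mod 25)
  r_2 = 109 (mod 125)
Final: r = 109 with f(r) ≡ 0 mod 5^3.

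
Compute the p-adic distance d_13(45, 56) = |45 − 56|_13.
d_13(45, 56) = 1

Step 1 — x − y = 45 − 56 = -11. Step 2 — v_13(-11) = 0 (factor: -11 = −(13^0 · 11); the sign does not affect v_p). Step 3 — |x − y|_13 = 13^{0} = 1.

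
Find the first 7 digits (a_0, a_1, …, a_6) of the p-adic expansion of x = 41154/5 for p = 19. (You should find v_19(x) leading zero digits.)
(a_0, …, a_6) = (0, 0, 0, 5, 15, 3, 15)

v_19(41154/5) = 3, so a_0 = ... = a_2 = 0. Factor out: x = 19^3 · u with u = 6/5 a unit in ℤ_19. Expand u iteratively via a_{v+i} = u_i mod 19, u_{i+1} = (u_i − a_{v+i})/19:
  u_0 = 6/5;  a_3 = 5;  u_1 = (u_0 − 5)/19 = -1/5
  u_1 = -1/5;  a_4 = 15;  u_2 = (u_1 − 15)/19 = -4/5
  u_2 = -4/5;  a_5 = 3;  u_3 = (u_2 − 3)/19 = -1/5
  u_3 = -1/5;  a_6 = 15;  u_4 = (u_3 − 15)/19 = -4/5
Digits: (0, 0, 0, 5, 15, 3, 15).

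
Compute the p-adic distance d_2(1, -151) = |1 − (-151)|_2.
d_2(1, -151) = 1/8

Step 1 — x − y = 1 − (-151) = 152. Step 2 — v_2(152) = 3 (factor: 152 = (2^3 · 19); the sign does not affect v_p). Step 3 — |x − y|_2 = 2^{-3} = 1/8.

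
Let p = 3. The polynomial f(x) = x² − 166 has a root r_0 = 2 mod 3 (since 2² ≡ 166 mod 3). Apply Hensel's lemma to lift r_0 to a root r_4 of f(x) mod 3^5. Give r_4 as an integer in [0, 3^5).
r_4 = 164 (mod 243)

Hensel's recurrence: r_{i+1} = r_i − f(r_i)·(f′(r_i))^{-1} mod 3^{i+2}, with f′(x) = 2x. Iterate:
  r_0 = 2 (mod 3)
  r_1 = 2 (mod 9)
  r_2 = 2 (mod 27)
  r_3 = 2 (mod 81)
  r_4 = 164 (mod 243)
Final: r_4 = 164, and one checks f(r_4) ≡ 0 mod 3^5.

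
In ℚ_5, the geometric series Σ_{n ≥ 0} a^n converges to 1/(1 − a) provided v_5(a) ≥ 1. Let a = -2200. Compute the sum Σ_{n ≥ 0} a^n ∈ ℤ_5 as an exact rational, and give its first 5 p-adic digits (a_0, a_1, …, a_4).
Σ a^n = 1/(1 − a) = 1/2201;  first 5 digits = (1, 0, 2, 2, 0)

v_5(a) = 2 ≥ 1, so the series converges in ℤ_5 to 1/(1 − a) = 1/(1 − (-2200)) = 1/2201. Expand this rational in ℤ_5: compute digits iteratively via d_i = x_i mod 5, x_{i+1} = (x_i − d_i)/5. The first 5 digits are (1, 0, 2, 2, 0).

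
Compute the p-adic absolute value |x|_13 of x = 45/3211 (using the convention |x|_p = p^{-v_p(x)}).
|45/3211|_13 = 169

Step 1 — compute v_13(x) by factoring powers of 13 out of the numerator and denominator: v_13(45/3211) = -2. Step 2 — apply |x|_p = p^{-v_p(x)} = 13^{2} = 169.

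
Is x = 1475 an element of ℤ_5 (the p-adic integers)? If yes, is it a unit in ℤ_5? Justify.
x ∈ ℤ_5 but not a unit; v_5(x) = 2 > 0

ℤ_5 = {x ∈ ℚ_5 : v_5(x) ≥ 0} and ℤ_5^× = {x ∈ ℤ_5 : v_5(x) = 0}. Here v_5(1475) = v_5(num) − v_5(den) = 2; compare against these criteria.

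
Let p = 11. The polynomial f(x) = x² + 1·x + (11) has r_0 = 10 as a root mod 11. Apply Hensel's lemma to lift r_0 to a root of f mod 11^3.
r_2 = 131 (mod 1331)

Hensel: r_{i+1} = r_i − f(r_i)·(f′(r_i))^{-1} mod 11^{i+2}, f′(x) = 2x + 1. Iterate:
  r_0 = 10 (mod 11)
  r_1 = 10 (mod 121)
  r_2 = 131 (mod 1331)
Final: r = 131 satisfies f(r) ≡ 0 mod 11^3.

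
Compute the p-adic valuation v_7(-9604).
v_7(-9604) = 4

v_7(n) is the largest exponent k such that 7^k divides n. Factor out: -9604 = -7^4 · 4. (Sign doesn't affect v_p.) So v_7(-9604) = 4.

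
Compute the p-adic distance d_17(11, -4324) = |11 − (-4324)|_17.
d_17(11, -4324) = 1/289

Step 1 — x − y = 11 − (-4324) = 4335. Step 2 — v_17(4335) = 2 (factor: 4335 = (17^2 · 15); the sign does not affect v_p). Step 3 — |x − y|_17 = 17^{-2} = 1/289.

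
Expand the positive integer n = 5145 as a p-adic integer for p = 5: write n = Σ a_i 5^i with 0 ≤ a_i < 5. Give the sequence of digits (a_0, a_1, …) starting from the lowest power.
(a_0, a_1, …) = (0, 4, 0, 1, 3, 1)

Repeated division by 5 gives the digits low-to-high: 5145 = 4·5^1 + 1·5^3 + 3·5^4 + 1·5^5. Digit sequence: (0, 4, 0, 1, 3, 1).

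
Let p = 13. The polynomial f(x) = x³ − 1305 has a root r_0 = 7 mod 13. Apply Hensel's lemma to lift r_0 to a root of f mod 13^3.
r_2 = 2022 (mod 2197)

Hensel: r_{i+1} = r_i − f(r_i)/f′(r_i) mod 13^{i+2}, where f′(x) = 3x². Iterate:
  r_0 = 7 (mod 13)
  r_1 = 163 (mod 169)
  r_2 = 2022 (mod 2197)
Final: r = 2022 with f(r) ≡ 0 mod 13^3.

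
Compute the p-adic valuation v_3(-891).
v_3(-891) = 4

v_3(n) is the largest exponent k such that 3^k divides n. Factor out: -891 = -3^4 · 11. (Sign doesn't affect v_p.) So v_3(-891) = 4.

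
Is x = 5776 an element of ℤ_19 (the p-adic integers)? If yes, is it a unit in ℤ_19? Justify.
x ∈ ℤ_19 but not a unit; v_19(x) = 2 > 0

ℤ_19 = {x ∈ ℚ_19 : v_19(x) ≥ 0} and ℤ_19^× = {x ∈ ℤ_19 : v_19(x) = 0}. Here v_19(5776) = v_19(num) − v_19(den) = 2; compare against these criteria.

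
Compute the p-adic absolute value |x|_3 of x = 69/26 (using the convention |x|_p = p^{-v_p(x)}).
|69/26|_3 = 1/3

Step 1 — compute v_3(x) by factoring powers of 3 out of the numerator and denominator: v_3(69/26) = 1. Step 2 — apply |x|_p = p^{-v_p(x)} = 3^{-1} = 1/3.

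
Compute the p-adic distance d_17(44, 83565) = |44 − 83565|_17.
d_17(44, 83565) = 1/83521

Step 1 — x − y = 44 − 83565 = -83521. Step 2 — v_17(-83521) = 4 (factor: -83521 = −(17^4 · 1); the sign does not affect v_p). Step 3 — |x − y|_17 = 17^{-4} = 1/83521.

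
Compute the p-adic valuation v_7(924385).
v_7(924385) = 5

v_7(n) is the largest exponent k such that 7^k divides n. Factor out: 924385 = 7^5 · 55. (Sign doesn't affect v_p.) So v_7(924385) = 5.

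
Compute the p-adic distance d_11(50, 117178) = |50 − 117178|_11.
d_11(50, 117178) = 1/14641

Step 1 — x − y = 50 − 117178 = -117128. Step 2 — v_11(-117128) = 4 (factor: -117128 = −(11^4 · 8); the sign does not affect v_p). Step 3 — |x − y|_11 = 11^{-4} = 1/14641.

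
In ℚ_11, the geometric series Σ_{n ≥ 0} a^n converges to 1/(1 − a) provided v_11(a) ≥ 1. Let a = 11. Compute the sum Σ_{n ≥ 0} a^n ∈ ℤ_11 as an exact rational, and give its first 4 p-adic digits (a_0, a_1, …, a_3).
Σ a^n = 1/(1 − a) = -1/10;  first 4 digits = (1, 1, 1, 1)

v_11(a) = 1 ≥ 1, so the series converges in ℤ_11 to 1/(1 − a) = 1/(1 − 11) = -1/10. Expand this rational in ℤ_11: compute digits iteratively via d_i = x_i mod 11, x_{i+1} = (x_i − d_i)/11. The first 4 digits are (1, 1, 1, 1).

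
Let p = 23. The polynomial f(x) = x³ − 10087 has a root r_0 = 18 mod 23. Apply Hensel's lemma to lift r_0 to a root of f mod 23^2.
r_1 = 110 (mod 529)

Hensel: r_{i+1} = r_i − f(r_i)/f′(r_i) mod 23^{i+2}, where f′(x) = 3x². Iterate:
  r_0 = 18 (mod 23)
  r_1 = 110 (mod 529)
Final: r = 110 with f(r) ≡ 0 mod 23^2.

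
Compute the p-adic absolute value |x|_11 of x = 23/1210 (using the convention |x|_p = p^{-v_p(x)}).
|23/1210|_11 = 121

Step 1 — compute v_11(x) by factoring powers of 11 out of the numerator and denominator: v_11(23/1210) = -2. Step 2 — apply |x|_p = p^{-v_p(x)} = 11^{2} = 121.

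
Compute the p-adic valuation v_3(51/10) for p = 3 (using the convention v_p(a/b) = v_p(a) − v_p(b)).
v_3(51/10) = 1

Factor powers of 3 from the numerator and denominator of the reduced fraction: 51 = 3^1 · 17 and 10 = 3^0 · 10. Apply v_p(a/b) = v_p(a) − v_p(b): v_3(51/10) = 1 − 0 = 1.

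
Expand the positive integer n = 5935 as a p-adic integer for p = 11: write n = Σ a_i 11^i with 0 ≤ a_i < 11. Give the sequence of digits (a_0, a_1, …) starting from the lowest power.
(a_0, a_1, …) = (6, 0, 5, 4)

Repeated division by 11 gives the digits low-to-high: 5935 = 6 + 5·11^2 + 4·11^3. Digit sequence: (6, 0, 5, 4).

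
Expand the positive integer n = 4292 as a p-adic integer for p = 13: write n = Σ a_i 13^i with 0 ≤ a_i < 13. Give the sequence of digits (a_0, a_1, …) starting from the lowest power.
(a_0, a_1, …) = (2, 5, 12, 1)

Repeated division by 13 gives the digits low-to-high: 4292 = 2 + 5·13^1 + 12·13^2 + 1·13^3. Digit sequence: (2, 5, 12, 1).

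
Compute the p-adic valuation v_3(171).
v_3(171) = 2

v_3(n) is the largest exponent k such that 3^k divides n. Factor out: 171 = 3^2 · 19. (Sign doesn't affect v_p.) So v_3(171) = 2.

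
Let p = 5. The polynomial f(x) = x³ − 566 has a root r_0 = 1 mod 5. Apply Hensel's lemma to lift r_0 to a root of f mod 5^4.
r_3 = 206 (mod 625)

Hensel: r_{i+1} = r_i − f(r_i)/f′(r_i) mod 5^{i+2}, where f′(x) = 3x². Iterate:
  r_0 = 1 (mod 5)
  r_1 = 6 (mod 25)
  r_2 = 81 (mod 125)
  r_3 = 206 (mod 625)
Final: r = 206 with f(r) ≡ 0 mod 5^4.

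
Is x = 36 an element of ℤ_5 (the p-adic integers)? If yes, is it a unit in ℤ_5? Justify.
x ∈ ℤ_5^× (unit); v_5(x) = 0

ℤ_5 = {x ∈ ℚ_5 : v_5(x) ≥ 0} and ℤ_5^× = {x ∈ ℤ_5 : v_5(x) = 0}. Here v_5(36) = v_5(num) − v_5(den) = 0; compare against these criteria.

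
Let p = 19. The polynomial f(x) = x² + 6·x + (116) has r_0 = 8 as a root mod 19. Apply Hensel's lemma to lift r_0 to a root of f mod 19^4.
r_3 = 108232 (mod 130321)

Hensel: r_{i+1} = r_i − f(r_i)·(f′(r_i))^{-1} mod 19^{i+2}, f′(x) = 2x + 6. Iterate:
  r_0 = 8 (mod 19)
  r_1 = 293 (mod 361)
  r_2 = 5347 (mod 6859)
  r_3 = 108232 (mod 130321)
Final: r = 108232 satisfies f(r) ≡ 0 mod 19^4.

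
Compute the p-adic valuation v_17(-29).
v_17(-29) = 0

v_17(n) is the largest exponent k such that 17^k divides n. Factor out: -29 = -17^0 · 29. (Sign doesn't affect v_p.) So v_17(-29) = 0.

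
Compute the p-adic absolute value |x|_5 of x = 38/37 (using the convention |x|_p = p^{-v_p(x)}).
|38/37|_5 = 1

Step 1 — compute v_5(x) by factoring powers of 5 out of the numerator and denominator: v_5(38/37) = 0. Step 2 — apply |x|_p = p^{-v_p(x)} = 5^{0} = 1.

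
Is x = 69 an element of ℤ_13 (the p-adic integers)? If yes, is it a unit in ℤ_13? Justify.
x ∈ ℤ_13^× (unit); v_13(x) = 0

ℤ_13 = {x ∈ ℚ_13 : v_13(x) ≥ 0} and ℤ_13^× = {x ∈ ℤ_13 : v_13(x) = 0}. Here v_13(69) = v_13(num) − v_13(den) = 0; compare against these criteria.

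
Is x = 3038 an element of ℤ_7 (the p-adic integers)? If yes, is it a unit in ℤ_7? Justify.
x ∈ ℤ_7 but not a unit; v_7(x) = 2 > 0

ℤ_7 = {x ∈ ℚ_7 : v_7(x) ≥ 0} and ℤ_7^× = {x ∈ ℤ_7 : v_7(x) = 0}. Here v_7(3038) = v_7(num) − v_7(den) = 2; compare against these criteria.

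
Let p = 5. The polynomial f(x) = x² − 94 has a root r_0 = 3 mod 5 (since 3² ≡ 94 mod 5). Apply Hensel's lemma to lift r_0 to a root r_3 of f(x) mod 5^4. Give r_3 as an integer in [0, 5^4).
r_3 = 563 (mod 625)

Hensel's recurrence: r_{i+1} = r_i − f(r_i)·(f′(r_i))^{-1} mod 5^{i+2}, with f′(x) = 2x. Iterate:
  r_0 = 3 (mod 5)
  r_1 = 13 (mod 25)
  r_2 = 63 (mod 125)
  r_3 = 563 (mod 625)
Final: r_3 = 563, and one checks f(r_3) ≡ 0 mod 5^4.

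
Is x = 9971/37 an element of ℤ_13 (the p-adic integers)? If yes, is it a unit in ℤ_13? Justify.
x ∈ ℤ_13 but not a unit; v_13(x) = 2 > 0

ℤ_13 = {x ∈ ℚ_13 : v_13(x) ≥ 0} and ℤ_13^× = {x ∈ ℤ_13 : v_13(x) = 0}. Here v_13(9971/37) = v_13(num) − v_13(den) = 2; compare against these criteria.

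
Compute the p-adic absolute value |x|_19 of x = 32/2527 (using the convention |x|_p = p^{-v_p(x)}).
|32/2527|_19 = 361

Step 1 — compute v_19(x) by factoring powers of 19 out of the numerator and denominator: v_19(32/2527) = -2. Step 2 — apply |x|_p = p^{-v_p(x)} = 19^{2} = 361.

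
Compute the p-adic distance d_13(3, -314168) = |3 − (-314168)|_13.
d_13(3, -314168) = 1/28561

Step 1 — x − y = 3 − (-314168) = 314171. Step 2 — v_13(314171) = 4 (factor: 314171 = (13^4 · 11); the sign does not affect v_p). Step 3 — |x − y|_13 = 13^{-4} = 1/28561.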